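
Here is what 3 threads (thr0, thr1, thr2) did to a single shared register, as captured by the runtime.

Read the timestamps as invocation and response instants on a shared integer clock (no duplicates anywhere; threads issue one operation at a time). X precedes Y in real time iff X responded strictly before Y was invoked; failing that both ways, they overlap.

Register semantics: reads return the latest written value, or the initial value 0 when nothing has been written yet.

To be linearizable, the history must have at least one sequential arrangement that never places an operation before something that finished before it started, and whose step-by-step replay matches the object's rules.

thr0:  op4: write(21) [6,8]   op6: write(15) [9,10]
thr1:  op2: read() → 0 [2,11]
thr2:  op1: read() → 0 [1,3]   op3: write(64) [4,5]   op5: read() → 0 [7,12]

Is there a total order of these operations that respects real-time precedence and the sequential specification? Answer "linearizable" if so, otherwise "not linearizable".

cut after 11 events: linearizable; cut after 12 events (op5 responds, time 12): not linearizable
every one of the 18 real-time-consistent orders over 6 completed register ops fails the sequential spec
for example op1, op2, op3, op4, op5, op6 fails at step 5: op5 read() → 0 is not legal there
for example op1, op2, op3, op4, op6, op5 fails at step 6: op5 read() → 0 is not legal there

not linearizable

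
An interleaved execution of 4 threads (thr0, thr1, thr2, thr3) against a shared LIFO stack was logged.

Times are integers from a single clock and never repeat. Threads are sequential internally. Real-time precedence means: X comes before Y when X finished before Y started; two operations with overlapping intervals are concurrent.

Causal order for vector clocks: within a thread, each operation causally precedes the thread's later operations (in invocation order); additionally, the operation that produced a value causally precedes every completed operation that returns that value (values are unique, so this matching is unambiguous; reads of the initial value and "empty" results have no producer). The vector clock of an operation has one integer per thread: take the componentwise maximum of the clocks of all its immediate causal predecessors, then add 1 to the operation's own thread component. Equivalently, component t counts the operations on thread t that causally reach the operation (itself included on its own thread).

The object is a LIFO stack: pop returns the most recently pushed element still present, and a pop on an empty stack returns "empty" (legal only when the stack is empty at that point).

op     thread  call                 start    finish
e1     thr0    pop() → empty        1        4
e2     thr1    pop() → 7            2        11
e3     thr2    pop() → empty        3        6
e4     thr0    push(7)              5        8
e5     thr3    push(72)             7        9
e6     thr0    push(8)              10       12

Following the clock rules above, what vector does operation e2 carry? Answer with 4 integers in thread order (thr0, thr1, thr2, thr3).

VC(e5, invoked at 7): no causal predecessors; +1 on thr3 → (0, 0, 0, 1)
VC(e3, invoked at 3): no causal predecessors; +1 on thr2 → (0, 0, 1, 0)
VC(e1, invoked at 1): no causal predecessors; +1 on thr0 → (1, 0, 0, 0)
e4 (invocation 5): componentwise max over VC(e1)=(1, 0, 0, 0), +1 at thr0, giving (2, 0, 0, 0)
e2 (invocation 2): componentwise max over VC(e4)=(2, 0, 0, 0), +1 at thr1, giving (2, 1, 0, 0)
e6 (invocation 10): componentwise max over VC(e4)=(2, 0, 0, 0), +1 at thr0, giving (3, 0, 0, 0)
target: VC(e2) = (2, 1, 0, 0)

(2, 1, 0, 0)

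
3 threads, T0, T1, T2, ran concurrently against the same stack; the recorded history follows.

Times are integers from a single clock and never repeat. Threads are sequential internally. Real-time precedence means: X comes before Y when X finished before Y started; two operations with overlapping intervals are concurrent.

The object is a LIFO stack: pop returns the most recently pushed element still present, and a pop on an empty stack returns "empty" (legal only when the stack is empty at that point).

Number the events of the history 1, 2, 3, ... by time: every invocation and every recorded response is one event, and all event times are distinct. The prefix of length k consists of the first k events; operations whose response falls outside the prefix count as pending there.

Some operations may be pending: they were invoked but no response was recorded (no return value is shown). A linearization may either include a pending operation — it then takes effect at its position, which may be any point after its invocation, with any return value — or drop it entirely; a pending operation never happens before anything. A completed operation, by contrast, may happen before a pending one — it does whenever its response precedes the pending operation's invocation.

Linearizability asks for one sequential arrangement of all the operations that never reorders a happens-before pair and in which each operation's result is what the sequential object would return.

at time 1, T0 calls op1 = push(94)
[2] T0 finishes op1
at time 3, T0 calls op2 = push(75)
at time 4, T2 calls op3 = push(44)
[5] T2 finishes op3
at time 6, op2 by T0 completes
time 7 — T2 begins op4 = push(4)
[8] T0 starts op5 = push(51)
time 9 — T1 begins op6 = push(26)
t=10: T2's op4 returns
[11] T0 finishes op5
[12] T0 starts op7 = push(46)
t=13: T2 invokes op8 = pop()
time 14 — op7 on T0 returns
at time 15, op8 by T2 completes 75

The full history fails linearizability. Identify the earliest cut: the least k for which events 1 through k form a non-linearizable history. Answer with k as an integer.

a valid linearization of events 1..14 exists, for instance op1, op2, op3, op4, op5, op6, op7:
1. op1 push(94), leaving stack <94>
2. op2 push(75), leaving stack <94,75>
3. op3 push(44), leaving stack <94,75,44>
4. op4 push(4), leaving stack <94,75,44,4>
5. op5 push(51), leaving stack <94,75,44,4,51>
6. op6 push(26) (pending, included), leaving stack <94,75,44,4,51,26>
7. op7 push(46), leaving stack <94,75,44,4,51,26,46>
include event 15 — op8 responding at 15 — and every candidate order breaks
completion choices over the 1 pending operation (op6) were checked; none helps
sample order op1, op2, op3, op4, op5, op7, op8 (pending dropped) stalls at step 7 — op8 pop() → 75 has no legal effect
sample order op1, op2, op3, op4, op5, op8, op7 (pending dropped) stalls at step 6 — op8 pop() → 75 has no legal effect

15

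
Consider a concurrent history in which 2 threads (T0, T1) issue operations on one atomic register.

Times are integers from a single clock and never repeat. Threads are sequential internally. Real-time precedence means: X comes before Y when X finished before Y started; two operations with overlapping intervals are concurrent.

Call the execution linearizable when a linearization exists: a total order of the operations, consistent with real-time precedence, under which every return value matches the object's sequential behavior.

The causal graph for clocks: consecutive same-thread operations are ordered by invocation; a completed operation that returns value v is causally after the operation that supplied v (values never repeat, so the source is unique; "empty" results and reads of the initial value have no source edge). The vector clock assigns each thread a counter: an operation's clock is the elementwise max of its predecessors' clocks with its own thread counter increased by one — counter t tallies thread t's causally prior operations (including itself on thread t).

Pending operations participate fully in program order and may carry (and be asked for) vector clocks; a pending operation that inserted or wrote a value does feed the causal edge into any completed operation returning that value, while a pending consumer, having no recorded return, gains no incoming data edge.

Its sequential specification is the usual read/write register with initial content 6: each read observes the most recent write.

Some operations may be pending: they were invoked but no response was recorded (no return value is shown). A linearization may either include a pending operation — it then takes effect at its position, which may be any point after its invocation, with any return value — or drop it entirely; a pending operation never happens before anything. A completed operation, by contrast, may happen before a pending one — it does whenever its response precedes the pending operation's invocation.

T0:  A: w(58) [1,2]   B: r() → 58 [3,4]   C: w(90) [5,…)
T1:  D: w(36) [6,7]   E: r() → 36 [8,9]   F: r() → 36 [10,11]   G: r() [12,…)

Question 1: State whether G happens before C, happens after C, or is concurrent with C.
concurrent

G spans [12,…), C spans [5,…)
the intervals overlap in both directions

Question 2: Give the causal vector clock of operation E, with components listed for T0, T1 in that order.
(0, 2)

D (invocation 6): nothing precedes it; T1's component alone gives (0, 1)
A (invocation 1): nothing precedes it; T0's component alone gives (1, 0)
E (invocation 8): componentwise max over VC(D)=(0, 1), +1 at T1, giving (0, 2)
B (invocation 3): componentwise max over VC(A)=(1, 0), +1 at T0, giving (2, 0)
F (invocation 10): componentwise max over VC(D)=(0, 1), VC(E)=(0, 2), +1 at T1, giving (0, 3)
C (invocation 5): componentwise max over VC(B)=(2, 0), +1 at T0, giving (3, 0)
G (invocation 12): componentwise max over VC(F)=(0, 3), +1 at T1, giving (0, 4)
target: VC(E) = (0, 2)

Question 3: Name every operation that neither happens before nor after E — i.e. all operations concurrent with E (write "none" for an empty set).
C

E spans [8,9]; an op avoiding the whole window 8..9 is ordered, any other is concurrent
A [1,2]: before
B [3,4]: before
C [5,…): concurrent
D [6,7]: before
F [10,11]: after
G [12,…): after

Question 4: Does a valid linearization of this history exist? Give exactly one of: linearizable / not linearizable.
linearizable

one valid linearization: A, B, C, D, E, F
step 1: A w(58) — value 58
step 2: B r() → 58 — value 58
step 3: C w(90) (pending, included) — value 90
step 4: D w(36) — value 36
step 5: E r() → 36 — value 36
step 6: F r() → 36 — value 36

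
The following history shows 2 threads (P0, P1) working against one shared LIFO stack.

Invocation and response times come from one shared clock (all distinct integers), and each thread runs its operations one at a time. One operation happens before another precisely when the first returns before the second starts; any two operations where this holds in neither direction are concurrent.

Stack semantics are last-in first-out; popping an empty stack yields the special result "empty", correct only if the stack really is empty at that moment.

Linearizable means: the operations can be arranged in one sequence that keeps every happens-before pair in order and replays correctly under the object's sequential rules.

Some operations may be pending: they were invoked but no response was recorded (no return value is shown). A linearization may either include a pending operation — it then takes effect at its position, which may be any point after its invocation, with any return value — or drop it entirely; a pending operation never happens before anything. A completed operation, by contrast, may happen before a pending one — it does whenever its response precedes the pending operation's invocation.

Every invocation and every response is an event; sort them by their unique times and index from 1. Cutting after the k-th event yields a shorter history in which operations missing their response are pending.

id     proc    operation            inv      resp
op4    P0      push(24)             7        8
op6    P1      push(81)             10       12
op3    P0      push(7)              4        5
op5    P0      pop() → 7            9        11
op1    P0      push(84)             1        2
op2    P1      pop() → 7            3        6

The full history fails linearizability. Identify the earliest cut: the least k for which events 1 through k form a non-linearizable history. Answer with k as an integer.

a valid linearization of events 1..10 exists, for instance op1, op3, op2, op4:
after step 1 (op1 push(84)): stack <84>
after step 2 (op3 push(7)): stack <84,7>
after step 3 (op2 pop() → 7): stack <84>
after step 4 (op4 push(24)): stack <84,24>
once event 11 joins (op5's response, time 11), exhaustive search finds no witness
completion choices over the 1 pending operation (op6) were checked; none helps
e.g. op1, op2, op3, op4, op5 (pending dropped): illegal at step 2, since op2 pop() → 7 cannot apply there
e.g. op1, op3, op2, op4, op5 (pending dropped): illegal at step 5, since op5 pop() → 7 cannot apply there

11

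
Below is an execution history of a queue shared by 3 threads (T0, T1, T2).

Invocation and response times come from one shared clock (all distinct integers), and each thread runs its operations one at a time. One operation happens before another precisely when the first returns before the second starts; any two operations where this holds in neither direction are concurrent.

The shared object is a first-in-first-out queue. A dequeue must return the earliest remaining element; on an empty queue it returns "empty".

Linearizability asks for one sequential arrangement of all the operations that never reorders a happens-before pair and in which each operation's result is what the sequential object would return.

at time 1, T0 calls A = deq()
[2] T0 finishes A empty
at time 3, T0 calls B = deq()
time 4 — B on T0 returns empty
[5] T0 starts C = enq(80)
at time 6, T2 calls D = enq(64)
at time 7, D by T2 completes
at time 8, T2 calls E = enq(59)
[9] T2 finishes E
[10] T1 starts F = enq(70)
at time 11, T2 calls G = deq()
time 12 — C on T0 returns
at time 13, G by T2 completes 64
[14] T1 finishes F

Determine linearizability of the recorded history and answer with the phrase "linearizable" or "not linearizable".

a witness: A, B, D, C, E, F, G
1. A deq() → empty, leaving queue <>
2. B deq() → empty, leaving queue <>
3. D enq(64), leaving queue <64>
4. C enq(80), leaving queue <64,80>
5. E enq(59), leaving queue <64,80,59>
6. F enq(70), leaving queue <64,80,59,70>
7. G deq() → 64, leaving queue <80,59,70>

linearizable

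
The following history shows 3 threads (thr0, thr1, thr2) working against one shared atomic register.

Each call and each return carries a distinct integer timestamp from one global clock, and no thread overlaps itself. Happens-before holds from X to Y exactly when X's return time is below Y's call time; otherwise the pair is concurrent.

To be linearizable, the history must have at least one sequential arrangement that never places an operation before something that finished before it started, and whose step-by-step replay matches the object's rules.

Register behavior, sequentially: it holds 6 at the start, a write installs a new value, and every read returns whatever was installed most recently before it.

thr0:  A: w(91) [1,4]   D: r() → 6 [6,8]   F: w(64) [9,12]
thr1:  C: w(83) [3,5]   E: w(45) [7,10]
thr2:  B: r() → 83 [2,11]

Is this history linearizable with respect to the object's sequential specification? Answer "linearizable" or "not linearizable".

not linearizable

events 1..7 are fine; event 8 — the response of D at time 8 — makes the prefix non-linearizable
3 completed operations, 2 real-time-consistent orders — every atomic register replay fails
every completion of the 2 pending operations (B, E) was checked; none linearizes
one such order, A, C, D (pending dropped), breaks at step 3 where D r() → 6 is illegal
one such order, C, A, D (pending dropped), breaks at step 3 where D r() → 6 is illegal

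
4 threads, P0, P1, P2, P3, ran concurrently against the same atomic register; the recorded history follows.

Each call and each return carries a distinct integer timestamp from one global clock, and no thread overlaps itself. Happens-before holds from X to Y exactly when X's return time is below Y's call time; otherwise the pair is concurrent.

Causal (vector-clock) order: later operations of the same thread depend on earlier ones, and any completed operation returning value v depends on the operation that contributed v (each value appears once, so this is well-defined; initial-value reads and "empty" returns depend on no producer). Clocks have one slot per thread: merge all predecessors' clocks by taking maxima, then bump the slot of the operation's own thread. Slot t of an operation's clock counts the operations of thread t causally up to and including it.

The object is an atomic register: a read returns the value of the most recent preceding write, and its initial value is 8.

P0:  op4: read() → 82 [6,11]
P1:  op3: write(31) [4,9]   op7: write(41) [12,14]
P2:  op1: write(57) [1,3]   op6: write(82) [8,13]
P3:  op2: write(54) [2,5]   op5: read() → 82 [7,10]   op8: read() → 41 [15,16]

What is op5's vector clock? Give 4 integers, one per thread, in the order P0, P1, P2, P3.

root op op2, invoked 2: fresh clock plus P3's own tick → (0, 0, 0, 1)
root op op1, invoked 1: fresh clock plus P2's own tick → (0, 0, 1, 0)
root op op3, invoked 4: fresh clock plus P1's own tick → (0, 1, 0, 0)
from VC(op1)=(0, 0, 1, 0), op6 (invoked 8) maxes components and bumps P2 → (0, 0, 2, 0)
from VC(op3)=(0, 1, 0, 0), op7 (invoked 12) maxes components and bumps P1 → (0, 2, 0, 0)
from VC(op6)=(0, 0, 2, 0), op4 (invoked 6) maxes components and bumps P0 → (1, 0, 2, 0)
from VC(op2)=(0, 0, 0, 1), VC(op6)=(0, 0, 2, 0), op5 (invoked 7) maxes components and bumps P3 → (0, 0, 2, 2)
from VC(op5)=(0, 0, 2, 2), VC(op7)=(0, 2, 0, 0), op8 (invoked 15) maxes components and bumps P3 → (0, 2, 2, 3)
target: VC(op5) = (0, 0, 2, 2)

(0, 0, 2, 2)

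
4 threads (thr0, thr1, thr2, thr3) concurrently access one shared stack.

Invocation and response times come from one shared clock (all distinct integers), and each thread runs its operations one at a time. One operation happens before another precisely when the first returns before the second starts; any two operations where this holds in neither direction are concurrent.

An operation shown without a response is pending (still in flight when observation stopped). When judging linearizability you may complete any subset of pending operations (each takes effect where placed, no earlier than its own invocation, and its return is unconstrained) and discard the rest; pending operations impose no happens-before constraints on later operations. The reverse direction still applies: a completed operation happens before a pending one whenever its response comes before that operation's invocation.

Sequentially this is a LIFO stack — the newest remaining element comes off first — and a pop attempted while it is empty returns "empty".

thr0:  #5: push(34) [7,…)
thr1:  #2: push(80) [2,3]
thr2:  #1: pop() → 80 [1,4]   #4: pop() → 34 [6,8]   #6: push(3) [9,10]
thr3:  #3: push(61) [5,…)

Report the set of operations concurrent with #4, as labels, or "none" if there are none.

#4 runs from 6 to 8; window-overlapping ops are concurrent
#1 [1,4]: before
#2 [2,3]: before
#3 [5,…): concurrent
#5 [7,…): concurrent
#6 [9,10]: after

#3, #5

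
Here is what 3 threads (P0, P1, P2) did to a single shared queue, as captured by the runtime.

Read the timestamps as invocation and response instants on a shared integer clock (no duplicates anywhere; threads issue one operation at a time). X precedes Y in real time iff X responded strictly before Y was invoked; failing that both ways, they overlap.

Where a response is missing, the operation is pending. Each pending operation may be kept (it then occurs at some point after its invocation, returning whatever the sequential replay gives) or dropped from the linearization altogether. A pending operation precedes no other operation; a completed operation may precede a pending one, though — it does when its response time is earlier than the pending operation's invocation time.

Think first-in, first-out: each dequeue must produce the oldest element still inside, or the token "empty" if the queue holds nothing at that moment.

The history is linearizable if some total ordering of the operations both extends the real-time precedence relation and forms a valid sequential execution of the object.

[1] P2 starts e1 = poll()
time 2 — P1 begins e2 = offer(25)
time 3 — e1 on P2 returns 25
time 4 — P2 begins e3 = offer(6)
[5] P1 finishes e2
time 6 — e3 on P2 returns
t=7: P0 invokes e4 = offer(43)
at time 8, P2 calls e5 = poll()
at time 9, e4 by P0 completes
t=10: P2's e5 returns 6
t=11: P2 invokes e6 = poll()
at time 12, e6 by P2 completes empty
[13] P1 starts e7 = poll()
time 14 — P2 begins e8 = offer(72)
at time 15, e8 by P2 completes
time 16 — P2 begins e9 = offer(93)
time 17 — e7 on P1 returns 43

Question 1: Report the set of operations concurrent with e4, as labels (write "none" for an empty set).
overlap test against e4 [7,9]: concurrent iff the interval meets 7..9
e1 [1,3]: before
e2 [2,5]: before
e3 [4,6]: before
e5 [8,10]: concurrent
e6 [11,12]: after
e7 [13,17]: after
e8 [14,15]: after
e9 [16,…): after

e5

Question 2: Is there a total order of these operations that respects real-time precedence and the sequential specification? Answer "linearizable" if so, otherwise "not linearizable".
prefix check: 1..11 passes, 1..12 fails once e6's time-12 response joins
every one of the 6 real-time-consistent orders over 6 completed queue ops fails the sequential spec
for example e1, e2, e3, e4, e5, e6 fails at step 1: e1 poll() → 25 is not legal there
for example e1, e2, e3, e5, e4, e6 fails at step 1: e1 poll() → 25 is not legal there

not linearizable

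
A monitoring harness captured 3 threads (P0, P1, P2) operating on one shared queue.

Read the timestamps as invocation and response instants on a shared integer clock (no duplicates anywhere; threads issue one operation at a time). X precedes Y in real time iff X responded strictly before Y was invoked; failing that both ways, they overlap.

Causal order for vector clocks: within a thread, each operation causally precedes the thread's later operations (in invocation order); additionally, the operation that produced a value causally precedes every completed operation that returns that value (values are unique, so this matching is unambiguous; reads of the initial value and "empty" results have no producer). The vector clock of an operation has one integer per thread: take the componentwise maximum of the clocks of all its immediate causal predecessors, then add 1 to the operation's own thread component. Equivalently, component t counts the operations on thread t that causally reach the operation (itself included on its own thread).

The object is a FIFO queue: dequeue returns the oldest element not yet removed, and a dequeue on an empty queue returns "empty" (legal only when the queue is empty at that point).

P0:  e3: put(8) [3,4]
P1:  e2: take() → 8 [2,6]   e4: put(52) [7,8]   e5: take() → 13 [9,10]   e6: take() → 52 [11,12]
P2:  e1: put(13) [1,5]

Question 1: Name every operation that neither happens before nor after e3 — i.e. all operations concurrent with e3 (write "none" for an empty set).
Answer: e1, e2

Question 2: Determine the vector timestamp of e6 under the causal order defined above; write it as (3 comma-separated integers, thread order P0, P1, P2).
Answer: (1, 4, 1)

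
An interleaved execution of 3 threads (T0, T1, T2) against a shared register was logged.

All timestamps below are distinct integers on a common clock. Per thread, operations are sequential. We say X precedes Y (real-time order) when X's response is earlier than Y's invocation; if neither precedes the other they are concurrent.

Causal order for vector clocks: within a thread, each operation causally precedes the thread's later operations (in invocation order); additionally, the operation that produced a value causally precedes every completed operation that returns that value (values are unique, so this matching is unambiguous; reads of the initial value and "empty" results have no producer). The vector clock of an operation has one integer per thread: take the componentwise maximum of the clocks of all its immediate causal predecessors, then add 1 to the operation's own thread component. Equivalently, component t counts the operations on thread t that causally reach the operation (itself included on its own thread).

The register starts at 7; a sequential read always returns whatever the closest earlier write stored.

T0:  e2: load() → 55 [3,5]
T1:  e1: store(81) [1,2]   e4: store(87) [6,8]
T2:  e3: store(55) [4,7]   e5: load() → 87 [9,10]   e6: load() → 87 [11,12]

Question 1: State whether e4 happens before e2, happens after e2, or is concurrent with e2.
e4 spans [6,8], e2 spans [3,5]
resp(e2)=5 < inv(e4)=6

after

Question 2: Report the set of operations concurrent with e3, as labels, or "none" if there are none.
e3 runs from 4 to 7; window-overlapping ops are concurrent
e1 [1,2]: before
e2 [3,5]: concurrent
e4 [6,8]: concurrent
e5 [9,10]: after
e6 [11,12]: after

e2, e4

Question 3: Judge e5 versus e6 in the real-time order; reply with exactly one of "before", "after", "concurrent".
e5 spans [9,10], e6 spans [11,12]
resp(e5)=10 < inv(e6)=11

before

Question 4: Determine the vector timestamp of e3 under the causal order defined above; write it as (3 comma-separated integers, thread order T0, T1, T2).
e3, invoked 4, has no incoming edges; only T2's bump applies → (0, 0, 1)
e1, invoked 1, has no incoming edges; only T1's bump applies → (0, 1, 0)
from VC(e1)=(0, 1, 0), e4 (invoked 6) maxes components and bumps T1 → (0, 2, 0)
from VC(e3)=(0, 0, 1), e2 (invoked 3) maxes components and bumps T0 → (1, 0, 1)
from VC(e3)=(0, 0, 1), VC(e4)=(0, 2, 0), e5 (invoked 9) maxes components and bumps T2 → (0, 2, 2)
from VC(e4)=(0, 2, 0), VC(e5)=(0, 2, 2), e6 (invoked 11) maxes components and bumps T2 → (0, 2, 3)
target: VC(e3) = (0, 0, 1)

(0, 0, 1)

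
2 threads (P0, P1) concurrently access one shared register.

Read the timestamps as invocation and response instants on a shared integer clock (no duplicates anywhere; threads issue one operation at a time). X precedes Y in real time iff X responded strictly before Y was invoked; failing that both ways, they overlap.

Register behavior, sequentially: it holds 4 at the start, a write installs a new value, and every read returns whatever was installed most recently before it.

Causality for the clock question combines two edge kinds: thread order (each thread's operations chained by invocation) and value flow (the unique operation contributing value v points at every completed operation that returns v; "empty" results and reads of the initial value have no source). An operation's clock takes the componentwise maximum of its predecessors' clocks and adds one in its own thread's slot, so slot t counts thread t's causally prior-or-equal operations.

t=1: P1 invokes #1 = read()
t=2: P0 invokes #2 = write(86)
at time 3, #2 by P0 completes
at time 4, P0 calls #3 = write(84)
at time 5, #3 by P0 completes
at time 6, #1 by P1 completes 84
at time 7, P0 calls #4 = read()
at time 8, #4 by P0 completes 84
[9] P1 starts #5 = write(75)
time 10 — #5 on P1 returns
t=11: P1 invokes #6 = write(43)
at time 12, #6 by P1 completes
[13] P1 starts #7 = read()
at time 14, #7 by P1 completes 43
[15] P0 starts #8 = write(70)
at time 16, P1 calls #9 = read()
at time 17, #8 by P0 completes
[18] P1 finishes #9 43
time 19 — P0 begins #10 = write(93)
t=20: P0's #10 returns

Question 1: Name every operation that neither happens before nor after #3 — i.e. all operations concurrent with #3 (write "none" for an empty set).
overlap test against #3 [4,5]: concurrent iff the interval meets 4..5
#1 [1,6]: concurrent
#2 [2,3]: before
#4 [7,8]: after
#5 [9,10]: after
#6 [11,12]: after
#7 [13,14]: after
#8 [15,17]: after
#9 [16,18]: after
#10 [19,20]: after

#1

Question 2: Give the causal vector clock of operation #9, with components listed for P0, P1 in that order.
no predecessors for #2 (invoked 2): P0 increments from zero → (1, 0)
merge at #3 (invoked 4): VC(#2)=(1, 0), own-thread bump on P0 → (2, 0)
merge at #1 (invoked 1): VC(#3)=(2, 0), own-thread bump on P1 → (2, 1)
merge at #4 (invoked 7): VC(#3)=(2, 0), own-thread bump on P0 → (3, 0)
merge at #5 (invoked 9): VC(#1)=(2, 1), own-thread bump on P1 → (2, 2)
merge at #8 (invoked 15): VC(#4)=(3, 0), own-thread bump on P0 → (4, 0)
merge at #6 (invoked 11): VC(#5)=(2, 2), own-thread bump on P1 → (2, 3)
merge at #10 (invoked 19): VC(#8)=(4, 0), own-thread bump on P0 → (5, 0)
merge at #7 (invoked 13): VC(#6)=(2, 3), own-thread bump on P1 → (2, 4)
merge at #9 (invoked 16): VC(#6)=(2, 3), VC(#7)=(2, 4), own-thread bump on P1 → (2, 5)
target: VC(#9) = (2, 5)

(2, 5)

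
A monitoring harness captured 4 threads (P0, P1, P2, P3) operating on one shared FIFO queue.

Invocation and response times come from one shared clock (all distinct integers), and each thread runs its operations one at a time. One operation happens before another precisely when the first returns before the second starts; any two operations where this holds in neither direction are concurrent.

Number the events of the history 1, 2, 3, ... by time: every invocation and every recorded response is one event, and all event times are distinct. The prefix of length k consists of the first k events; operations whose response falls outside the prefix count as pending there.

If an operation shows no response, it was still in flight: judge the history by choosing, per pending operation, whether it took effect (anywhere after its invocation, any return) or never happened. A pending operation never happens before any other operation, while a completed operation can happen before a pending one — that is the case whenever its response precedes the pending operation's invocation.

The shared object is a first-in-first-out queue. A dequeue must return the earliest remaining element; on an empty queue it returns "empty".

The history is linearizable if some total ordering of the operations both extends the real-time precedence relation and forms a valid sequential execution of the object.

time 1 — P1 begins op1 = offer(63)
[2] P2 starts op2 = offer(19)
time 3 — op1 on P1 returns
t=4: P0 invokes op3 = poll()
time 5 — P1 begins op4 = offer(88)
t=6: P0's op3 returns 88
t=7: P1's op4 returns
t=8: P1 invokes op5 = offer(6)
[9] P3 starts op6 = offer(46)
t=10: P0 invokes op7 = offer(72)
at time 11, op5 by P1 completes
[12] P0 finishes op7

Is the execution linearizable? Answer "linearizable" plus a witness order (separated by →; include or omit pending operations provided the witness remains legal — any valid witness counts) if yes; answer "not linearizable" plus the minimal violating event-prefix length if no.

cut after 5 events: linearizable; cut after 6 events (op3 responds, time 6): not linearizable
exactly one order of the 2 completed ops respects real time; the FIFO queue replay fails
no escape via the 2 pending operations (op2, op4): every completion choice fails
e.g. op1, op3 (pending dropped): illegal at step 2, since op3 poll() → 88 cannot apply there

not linearizable — minimal violating prefix: 6 events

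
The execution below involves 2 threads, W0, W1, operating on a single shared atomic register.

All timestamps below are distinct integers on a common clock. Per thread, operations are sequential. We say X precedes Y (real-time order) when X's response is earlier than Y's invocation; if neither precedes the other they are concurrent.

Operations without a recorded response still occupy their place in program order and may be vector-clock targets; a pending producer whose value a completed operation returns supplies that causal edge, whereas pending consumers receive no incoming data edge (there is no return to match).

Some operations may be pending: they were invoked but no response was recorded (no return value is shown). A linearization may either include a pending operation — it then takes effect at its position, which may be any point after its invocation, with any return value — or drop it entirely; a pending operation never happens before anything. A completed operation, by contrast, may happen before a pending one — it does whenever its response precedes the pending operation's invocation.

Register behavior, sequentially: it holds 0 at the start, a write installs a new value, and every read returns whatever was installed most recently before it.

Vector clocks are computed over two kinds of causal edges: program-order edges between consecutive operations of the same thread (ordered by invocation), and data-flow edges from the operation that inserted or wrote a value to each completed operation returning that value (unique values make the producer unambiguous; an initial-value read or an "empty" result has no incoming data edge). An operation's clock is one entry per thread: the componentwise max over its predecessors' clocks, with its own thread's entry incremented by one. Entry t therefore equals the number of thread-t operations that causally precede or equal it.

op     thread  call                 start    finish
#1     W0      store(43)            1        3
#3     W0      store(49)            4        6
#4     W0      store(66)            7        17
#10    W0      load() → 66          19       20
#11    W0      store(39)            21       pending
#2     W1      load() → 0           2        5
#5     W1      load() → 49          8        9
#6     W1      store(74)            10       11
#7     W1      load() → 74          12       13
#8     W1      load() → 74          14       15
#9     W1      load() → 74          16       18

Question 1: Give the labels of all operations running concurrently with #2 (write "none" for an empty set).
Answer: #1, #3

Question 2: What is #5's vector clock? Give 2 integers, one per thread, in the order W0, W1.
Answer: (2, 2)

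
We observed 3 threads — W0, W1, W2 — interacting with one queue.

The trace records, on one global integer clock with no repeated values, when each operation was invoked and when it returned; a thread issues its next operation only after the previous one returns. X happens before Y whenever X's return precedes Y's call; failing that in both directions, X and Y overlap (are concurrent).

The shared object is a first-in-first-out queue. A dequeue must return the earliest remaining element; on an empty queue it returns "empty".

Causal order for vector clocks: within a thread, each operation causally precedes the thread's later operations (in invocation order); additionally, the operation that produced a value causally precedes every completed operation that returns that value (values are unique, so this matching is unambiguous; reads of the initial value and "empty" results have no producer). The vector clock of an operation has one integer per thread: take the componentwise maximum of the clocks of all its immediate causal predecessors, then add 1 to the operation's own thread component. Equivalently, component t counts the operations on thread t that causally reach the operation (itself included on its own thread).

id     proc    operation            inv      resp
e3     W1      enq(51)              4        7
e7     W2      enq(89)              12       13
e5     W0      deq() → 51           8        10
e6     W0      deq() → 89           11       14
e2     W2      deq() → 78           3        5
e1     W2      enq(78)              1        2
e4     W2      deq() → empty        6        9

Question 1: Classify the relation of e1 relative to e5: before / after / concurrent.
e1 spans [1,2], e5 spans [8,10]
resp(e1)=2 < inv(e5)=8

before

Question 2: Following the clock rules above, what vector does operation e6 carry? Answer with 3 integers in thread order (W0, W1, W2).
VC(e1, invoked at 1): no causal predecessors; +1 on W2 → (0, 0, 1)
VC(e3, invoked at 4): no causal predecessors; +1 on W1 → (0, 1, 0)
merge at e2 (invoked 3): VC(e1)=(0, 0, 1), own-thread bump on W2 → (0, 0, 2)
merge at e5 (invoked 8): VC(e3)=(0, 1, 0), own-thread bump on W0 → (1, 1, 0)
merge at e4 (invoked 6): VC(e2)=(0, 0, 2), own-thread bump on W2 → (0, 0, 3)
merge at e7 (invoked 12): VC(e4)=(0, 0, 3), own-thread bump on W2 → (0, 0, 4)
merge at e6 (invoked 11): VC(e5)=(1, 1, 0), VC(e7)=(0, 0, 4), own-thread bump on W0 → (2, 1, 4)
target: VC(e6) = (2, 1, 4)

(2, 1, 4)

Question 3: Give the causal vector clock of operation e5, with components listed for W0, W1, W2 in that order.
root op e1, invoked 1: fresh clock plus W2's own tick → (0, 0, 1)
root op e3, invoked 4: fresh clock plus W1's own tick → (0, 1, 0)
e2 (invocation 3): componentwise max over VC(e1)=(0, 0, 1), +1 at W2, giving (0, 0, 2)
e5 (invocation 8): componentwise max over VC(e3)=(0, 1, 0), +1 at W0, giving (1, 1, 0)
e4 (invocation 6): componentwise max over VC(e2)=(0, 0, 2), +1 at W2, giving (0, 0, 3)
e7 (invocation 12): componentwise max over VC(e4)=(0, 0, 3), +1 at W2, giving (0, 0, 4)
e6 (invocation 11): componentwise max over VC(e5)=(1, 1, 0), VC(e7)=(0, 0, 4), +1 at W0, giving (2, 1, 4)
target: VC(e5) = (1, 1, 0)

(1, 1, 0)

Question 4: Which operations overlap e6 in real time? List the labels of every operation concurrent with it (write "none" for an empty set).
e6 spans [11,14]; an op avoiding the whole window 11..14 is ordered, any other is concurrent
e1 [1,2]: before
e2 [3,5]: before
e3 [4,7]: before
e4 [6,9]: before
e5 [8,10]: before
e7 [12,13]: concurrent

e7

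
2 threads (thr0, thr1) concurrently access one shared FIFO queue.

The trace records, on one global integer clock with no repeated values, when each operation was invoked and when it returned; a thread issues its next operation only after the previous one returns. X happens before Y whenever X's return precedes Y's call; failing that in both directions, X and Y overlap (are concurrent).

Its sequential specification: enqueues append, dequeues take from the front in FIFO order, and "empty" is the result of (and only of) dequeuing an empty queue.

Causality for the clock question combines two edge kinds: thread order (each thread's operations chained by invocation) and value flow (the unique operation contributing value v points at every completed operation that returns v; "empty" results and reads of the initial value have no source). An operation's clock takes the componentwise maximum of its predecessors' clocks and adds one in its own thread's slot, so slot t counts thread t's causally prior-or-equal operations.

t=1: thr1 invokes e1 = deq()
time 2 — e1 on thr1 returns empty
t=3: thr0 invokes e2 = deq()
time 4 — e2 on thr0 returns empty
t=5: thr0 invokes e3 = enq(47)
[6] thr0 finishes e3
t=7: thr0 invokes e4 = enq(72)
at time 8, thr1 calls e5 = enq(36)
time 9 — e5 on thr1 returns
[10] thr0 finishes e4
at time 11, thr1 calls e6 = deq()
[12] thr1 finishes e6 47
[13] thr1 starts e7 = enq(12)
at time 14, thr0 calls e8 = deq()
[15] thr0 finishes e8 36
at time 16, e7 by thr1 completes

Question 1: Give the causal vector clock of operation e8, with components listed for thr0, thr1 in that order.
no predecessors for e1 (invoked 1): thr1 increments from zero → (0, 1)
no predecessors for e2 (invoked 3): thr0 increments from zero → (1, 0)
e5, invoked 8, takes VC(e1)=(0, 1) under max, adds 1 for thr1 → (0, 2)
e3, invoked 5, takes VC(e2)=(1, 0) under max, adds 1 for thr0 → (2, 0)
e4, invoked 7, takes VC(e3)=(2, 0) under max, adds 1 for thr0 → (3, 0)
e6, invoked 11, takes VC(e3)=(2, 0), VC(e5)=(0, 2) under max, adds 1 for thr1 → (2, 3)
e7, invoked 13, takes VC(e6)=(2, 3) under max, adds 1 for thr1 → (2, 4)
e8, invoked 14, takes VC(e4)=(3, 0), VC(e5)=(0, 2) under max, adds 1 for thr0 → (4, 2)
target: VC(e8) = (4, 2)

(4, 2)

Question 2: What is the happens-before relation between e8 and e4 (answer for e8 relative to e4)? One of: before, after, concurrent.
e8 spans [14,15], e4 spans [7,10]
resp(e4)=10 < inv(e8)=14

after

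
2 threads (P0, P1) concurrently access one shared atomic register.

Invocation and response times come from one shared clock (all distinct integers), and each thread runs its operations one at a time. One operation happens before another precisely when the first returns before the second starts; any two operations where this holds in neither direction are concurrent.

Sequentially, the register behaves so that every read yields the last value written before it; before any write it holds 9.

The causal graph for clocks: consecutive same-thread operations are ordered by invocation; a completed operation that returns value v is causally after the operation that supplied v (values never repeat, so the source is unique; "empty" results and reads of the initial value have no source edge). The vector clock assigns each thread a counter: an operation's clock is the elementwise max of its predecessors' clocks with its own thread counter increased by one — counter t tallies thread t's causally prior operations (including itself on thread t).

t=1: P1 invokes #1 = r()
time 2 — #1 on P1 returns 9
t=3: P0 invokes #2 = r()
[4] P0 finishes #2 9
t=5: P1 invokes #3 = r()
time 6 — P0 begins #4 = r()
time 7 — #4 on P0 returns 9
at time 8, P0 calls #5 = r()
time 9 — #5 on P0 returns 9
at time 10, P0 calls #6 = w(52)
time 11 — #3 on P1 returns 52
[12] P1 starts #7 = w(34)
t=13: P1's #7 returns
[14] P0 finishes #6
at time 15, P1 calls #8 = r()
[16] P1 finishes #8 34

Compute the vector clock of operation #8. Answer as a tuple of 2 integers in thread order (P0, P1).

(4, 4)

invoked at 1, #1 has no predecessors; its own P1 bump gives (0, 1)
invoked at 3, #2 has no predecessors; its own P0 bump gives (1, 0)
#4, invoked 6, takes VC(#2)=(1, 0) under max, adds 1 for P0 → (2, 0)
#5, invoked 8, takes VC(#4)=(2, 0) under max, adds 1 for P0 → (3, 0)
#6, invoked 10, takes VC(#5)=(3, 0) under max, adds 1 for P0 → (4, 0)
#3, invoked 5, takes VC(#1)=(0, 1), VC(#6)=(4, 0) under max, adds 1 for P1 → (4, 2)
#7, invoked 12, takes VC(#3)=(4, 2) under max, adds 1 for P1 → (4, 3)
#8, invoked 15, takes VC(#7)=(4, 3) under max, adds 1 for P1 → (4, 4)
target: VC(#8) = (4, 4)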